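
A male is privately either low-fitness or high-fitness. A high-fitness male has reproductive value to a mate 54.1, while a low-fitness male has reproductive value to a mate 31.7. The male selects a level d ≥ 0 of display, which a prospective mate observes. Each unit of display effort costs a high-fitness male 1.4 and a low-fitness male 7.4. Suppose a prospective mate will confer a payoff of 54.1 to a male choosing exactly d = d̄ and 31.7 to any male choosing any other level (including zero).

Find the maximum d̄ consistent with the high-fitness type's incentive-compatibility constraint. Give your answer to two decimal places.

16.00

Choosing d̄ yields the high-fitness type 54.1 − 1.4·d̄; choosing zero yields 31.7.
The high-fitness type is indifferent at 54.1 − 1.4·d̄ = 31.7, i.e. d̄ = (54.1 − 31.7) / 1.4 = 16.00.
For any d̄ above 16.00 the high-fitness type would rather pool at zero, so separation collapses.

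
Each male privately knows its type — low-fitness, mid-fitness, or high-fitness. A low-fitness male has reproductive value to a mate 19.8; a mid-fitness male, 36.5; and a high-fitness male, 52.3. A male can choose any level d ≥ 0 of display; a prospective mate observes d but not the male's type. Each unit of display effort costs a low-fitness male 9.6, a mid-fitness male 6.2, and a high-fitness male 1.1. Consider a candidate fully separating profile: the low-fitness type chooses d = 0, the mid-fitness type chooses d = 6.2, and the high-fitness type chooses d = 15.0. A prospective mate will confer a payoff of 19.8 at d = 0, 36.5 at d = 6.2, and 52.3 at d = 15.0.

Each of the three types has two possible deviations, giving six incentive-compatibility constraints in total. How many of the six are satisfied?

Low-fitness (own payoff 19.8): to d=6.2 gives 36.5 − 9.6×6.2 = -23.02 → no gain ✓; to d=15.0 gives 52.3 − 9.6×15.0 = -91.7 → no gain ✓.
Mid-fitness (own payoff 36.5 − 6.2×6.2 = -1.94): to d=0 gives 19.8 → profitable ✗; to d=15.0 gives 52.3 − 6.2×15.0 = -40.7 → no gain ✓.
High-fitness (own payoff 52.3 − 1.1×15.0 = 35.8): to d=0 gives 19.8 → no gain ✓; to d=6.2 gives 36.5 − 1.1×6.2 = 29.68 → no gain ✓.
5 of the 6 constraints hold; not an equilibrium.

5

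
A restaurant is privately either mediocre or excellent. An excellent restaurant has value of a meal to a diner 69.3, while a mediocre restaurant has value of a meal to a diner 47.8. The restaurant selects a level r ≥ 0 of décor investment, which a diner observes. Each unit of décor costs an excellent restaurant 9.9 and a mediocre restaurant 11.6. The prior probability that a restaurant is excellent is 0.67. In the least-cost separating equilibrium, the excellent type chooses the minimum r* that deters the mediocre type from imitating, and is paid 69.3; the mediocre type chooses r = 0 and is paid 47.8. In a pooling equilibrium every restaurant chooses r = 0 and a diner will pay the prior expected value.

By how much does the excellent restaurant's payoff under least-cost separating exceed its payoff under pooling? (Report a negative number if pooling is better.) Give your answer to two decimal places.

Least-cost separating signal: r* solves 47.8 = 69.3 − 11.6·r*, so r* = (69.3 − 47.8)/11.6 ≈ 1.8534.
Excellent type's separating payoff: 69.3 − 9.9 × r* = 69.3 − 9.9 × (69.3 − 47.8)/11.6 = 69.3 − 212.85/11.6 ≈ 50.9509.
Pooling payoff: 0.67 × 69.3 + 0.33 × 47.8 = 62.205.
Difference: 50.9509 − 62.205 = -11.2541, i.e. -11.25 to two decimal places.
The excellent type would prefer the pooling outcome.

-11.25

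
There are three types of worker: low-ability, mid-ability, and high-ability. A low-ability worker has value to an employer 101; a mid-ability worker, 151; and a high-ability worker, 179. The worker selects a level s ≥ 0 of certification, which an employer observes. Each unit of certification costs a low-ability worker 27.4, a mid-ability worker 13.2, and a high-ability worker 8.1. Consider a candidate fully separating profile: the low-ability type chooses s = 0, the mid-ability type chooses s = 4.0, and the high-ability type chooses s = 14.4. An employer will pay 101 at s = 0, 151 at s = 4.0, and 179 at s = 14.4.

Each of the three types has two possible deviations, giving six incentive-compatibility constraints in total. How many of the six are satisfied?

Low-ability (own payoff 101): to s=4.0 gives 151 − 27.4×4.0 = 41.4 → no gain ✓; to s=14.4 gives 179 − 27.4×14.4 = -215.56 → no gain ✓.
Mid-ability (own payoff 151 − 13.2×4.0 = 98.2): to s=0 gives 101 → profitable ✗; to s=14.4 gives 179 − 13.2×14.4 = -11.08 → no gain ✓.
High-ability (own payoff 179 − 8.1×14.4 = 62.36): to s=0 gives 101 → profitable ✗; to s=4.0 gives 151 − 8.1×4.0 = 118.6 → profitable ✗.
3 of the 6 constraints hold; not an equilibrium.

3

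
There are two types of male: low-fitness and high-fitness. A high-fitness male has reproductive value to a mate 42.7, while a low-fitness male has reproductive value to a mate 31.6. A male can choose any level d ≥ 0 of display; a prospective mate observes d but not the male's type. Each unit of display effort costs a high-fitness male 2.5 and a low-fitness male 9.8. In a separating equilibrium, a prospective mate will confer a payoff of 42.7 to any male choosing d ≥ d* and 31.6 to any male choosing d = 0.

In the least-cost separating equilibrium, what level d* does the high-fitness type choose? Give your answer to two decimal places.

1.13

A low-fitness male choosing d = 0 receives 31.6.
Imitating at d* instead would pay 42.7 at cost 9.8·d*, netting 42.7 − 9.8·d*.
Indifference: 31.6 = 42.7 − 9.8·d*, so d* = (42.7 − 31.6) / 9.8 ≈ 1.13.
This is the low-fitness type's binding incentive-compatibility constraint; any d ≥ 1.13 sustains separation on that side.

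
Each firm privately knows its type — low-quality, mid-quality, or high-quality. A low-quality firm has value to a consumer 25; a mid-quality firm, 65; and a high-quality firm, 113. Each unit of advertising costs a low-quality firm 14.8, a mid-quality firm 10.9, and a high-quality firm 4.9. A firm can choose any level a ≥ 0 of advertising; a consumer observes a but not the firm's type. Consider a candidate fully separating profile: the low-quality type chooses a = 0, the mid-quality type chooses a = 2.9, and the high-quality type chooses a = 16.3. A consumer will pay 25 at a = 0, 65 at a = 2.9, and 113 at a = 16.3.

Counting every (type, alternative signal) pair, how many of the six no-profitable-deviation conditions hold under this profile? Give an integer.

High-quality (own payoff 113 − 4.9×16.3 = 33.13): to a=0 gives 25 → no gain ✓; to a=2.9 gives 65 − 4.9×2.9 = 50.79 → profitable ✗.
Low-quality (own payoff 25): to a=2.9 gives 65 − 14.8×2.9 = 22.08 → no gain ✓; to a=16.3 gives 113 − 14.8×16.3 = -128.24 → no gain ✓.
Mid-quality (own payoff 65 − 10.9×2.9 = 33.39): to a=0 gives 25 → no gain ✓; to a=16.3 gives 113 − 10.9×16.3 = -64.67 → no gain ✓.
5 of the 6 constraints hold; not an equilibrium.

5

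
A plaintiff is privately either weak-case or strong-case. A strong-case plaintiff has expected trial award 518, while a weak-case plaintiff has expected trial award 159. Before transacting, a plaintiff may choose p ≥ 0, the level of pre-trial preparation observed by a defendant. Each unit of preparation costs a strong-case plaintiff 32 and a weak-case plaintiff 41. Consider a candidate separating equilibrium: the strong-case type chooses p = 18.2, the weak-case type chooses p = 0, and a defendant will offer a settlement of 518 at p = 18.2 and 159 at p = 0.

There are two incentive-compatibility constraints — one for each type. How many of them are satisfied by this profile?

Weak-case type: stay at 0 → 159; mimic → 518 − 41 × 18.2 = -228.2. IC holds (159 ≥ -228.2).
Strong-case type: signal → 518 − 32 × 18.2 = -64.4; deviate to 0 → 159. IC fails (-64.4 < 159).
1 of 2 constraints hold, so this profile is not an equilibrium.

1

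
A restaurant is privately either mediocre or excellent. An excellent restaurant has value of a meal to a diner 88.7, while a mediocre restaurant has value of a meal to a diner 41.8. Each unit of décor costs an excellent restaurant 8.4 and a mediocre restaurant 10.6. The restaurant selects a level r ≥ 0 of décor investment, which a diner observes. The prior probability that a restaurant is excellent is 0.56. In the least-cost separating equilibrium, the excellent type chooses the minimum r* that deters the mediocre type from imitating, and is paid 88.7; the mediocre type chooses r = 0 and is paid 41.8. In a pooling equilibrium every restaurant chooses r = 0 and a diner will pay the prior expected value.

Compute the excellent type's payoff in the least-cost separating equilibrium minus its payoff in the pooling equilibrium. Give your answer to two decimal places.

Least-cost separating signal: r* solves 41.8 = 88.7 − 10.6·r*, so r* = (88.7 − 41.8)/10.6 ≈ 4.4245.
Excellent type's separating payoff: 88.7 − 8.4 × r* = 88.7 − 8.4 × (88.7 − 41.8)/10.6 = 88.7 − 393.96/10.6 ≈ 51.5340.
Pooling payoff: 0.56 × 88.7 + 0.44 × 41.8 = 68.064.
Difference: 51.5340 − 68.064 = -16.53.
The excellent type would prefer the pooling outcome.

-16.53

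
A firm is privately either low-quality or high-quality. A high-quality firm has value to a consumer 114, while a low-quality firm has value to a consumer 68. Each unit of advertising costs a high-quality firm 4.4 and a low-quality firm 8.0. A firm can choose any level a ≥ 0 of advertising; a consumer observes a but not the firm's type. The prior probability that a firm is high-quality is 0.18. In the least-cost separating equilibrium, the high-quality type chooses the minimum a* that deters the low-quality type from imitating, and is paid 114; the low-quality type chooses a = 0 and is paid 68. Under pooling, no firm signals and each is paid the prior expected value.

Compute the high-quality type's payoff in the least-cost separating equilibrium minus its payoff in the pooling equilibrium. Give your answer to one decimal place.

12.4

Least-cost separating signal: a* solves 68 = 114 − 8.0·a*, so a* = (114 − 68)/8.0 = 5.75.
High-quality type's separating payoff: 114 − 4.4 × a* = 114 − 4.4 × (114 − 68)/8.0 = 114 − 202.4/8.0 = 88.7.
Pooling payoff: 0.18 × 114 + 0.82 × 68 = 76.28.
Difference: 88.7 − 76.28 = 12.42, i.e. 12.4 to one decimal place.
The high-quality type prefers to separate.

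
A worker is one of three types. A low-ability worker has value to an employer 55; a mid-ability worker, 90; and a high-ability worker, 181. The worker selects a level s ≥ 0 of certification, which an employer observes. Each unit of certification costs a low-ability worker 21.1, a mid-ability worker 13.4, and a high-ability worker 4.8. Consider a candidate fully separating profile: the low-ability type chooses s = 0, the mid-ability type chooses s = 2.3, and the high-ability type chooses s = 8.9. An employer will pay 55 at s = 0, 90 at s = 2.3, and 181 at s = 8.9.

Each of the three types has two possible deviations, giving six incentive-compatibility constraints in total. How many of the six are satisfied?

Mid-ability (own payoff 90 − 13.4×2.3 = 59.18): to s=0 gives 55 → no gain ✓; to s=8.9 gives 181 − 13.4×8.9 = 61.74 → profitable ✗.
Low-ability (own payoff 55): to s=2.3 gives 90 − 21.1×2.3 = 41.47 → no gain ✓; to s=8.9 gives 181 − 21.1×8.9 = -6.79 → no gain ✓.
High-ability (own payoff 181 − 4.8×8.9 = 138.28): to s=0 gives 55 → no gain ✓; to s=2.3 gives 90 − 4.8×2.3 = 78.96 → no gain ✓.
5 of the 6 constraints hold; not an equilibrium.

5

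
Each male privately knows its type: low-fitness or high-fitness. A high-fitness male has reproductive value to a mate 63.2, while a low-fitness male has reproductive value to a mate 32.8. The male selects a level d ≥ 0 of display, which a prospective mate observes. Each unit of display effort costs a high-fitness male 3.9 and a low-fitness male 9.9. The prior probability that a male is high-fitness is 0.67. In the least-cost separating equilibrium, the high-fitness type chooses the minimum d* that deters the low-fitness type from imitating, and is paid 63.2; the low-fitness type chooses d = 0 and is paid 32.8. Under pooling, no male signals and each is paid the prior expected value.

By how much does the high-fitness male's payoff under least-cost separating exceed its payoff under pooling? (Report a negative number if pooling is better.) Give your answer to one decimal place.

Least-cost separating signal: d* solves 32.8 = 63.2 − 9.9·d*, so d* = (63.2 − 32.8)/9.9 ≈ 3.0707.
High-fitness type's separating payoff: 63.2 − 3.9 × d* = 63.2 − 3.9 × (63.2 − 32.8)/9.9 = 63.2 − 118.56/9.9 ≈ 51.224.
Pooling payoff: 0.67 × 63.2 + 0.33 × 32.8 = 53.168.
Difference: 51.224 − 53.168 = -1.944, i.e. -1.9 to one decimal place.
The high-fitness type would prefer the pooling outcome.

-1.9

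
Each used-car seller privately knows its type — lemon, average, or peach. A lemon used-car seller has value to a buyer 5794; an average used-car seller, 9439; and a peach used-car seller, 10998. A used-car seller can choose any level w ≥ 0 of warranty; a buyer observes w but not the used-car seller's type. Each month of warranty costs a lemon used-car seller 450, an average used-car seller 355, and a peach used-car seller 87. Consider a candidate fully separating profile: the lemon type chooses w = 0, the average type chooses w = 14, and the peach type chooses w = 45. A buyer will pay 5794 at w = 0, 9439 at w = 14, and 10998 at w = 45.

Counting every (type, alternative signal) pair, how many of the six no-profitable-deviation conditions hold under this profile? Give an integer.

4

Lemon (own payoff 5794): to w=14 gives 9439 − 450×14 = 3139 → no gain ✓; to w=45 gives 10998 − 450×45 = -9252 → no gain ✓.
Average (own payoff 9439 − 355×14 = 4469): to w=0 gives 5794 → profitable ✗; to w=45 gives 10998 − 355×45 = -4977 → no gain ✓.
Peach (own payoff 10998 − 87×45 = 7083): to w=0 gives 5794 → no gain ✓; to w=14 gives 9439 − 87×14 = 8221 → profitable ✗.
4 of the 6 constraints hold; not an equilibrium.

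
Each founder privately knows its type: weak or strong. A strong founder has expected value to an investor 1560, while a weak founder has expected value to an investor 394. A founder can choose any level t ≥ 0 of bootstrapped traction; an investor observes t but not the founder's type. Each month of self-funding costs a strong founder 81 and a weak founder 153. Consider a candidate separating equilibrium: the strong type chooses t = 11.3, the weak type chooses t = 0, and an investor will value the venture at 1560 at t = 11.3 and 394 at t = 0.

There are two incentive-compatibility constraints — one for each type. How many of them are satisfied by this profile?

2

Strong type: signal → 1560 − 81 × 11.3 = 644.7; deviate to 0 → 394. IC holds (644.7 ≥ 394).
Weak type: stay at 0 → 394; mimic → 1560 − 153 × 11.3 = -168.9. IC holds (394 ≥ -168.9).
2 of 2 constraints hold, so this is a separating equilibrium.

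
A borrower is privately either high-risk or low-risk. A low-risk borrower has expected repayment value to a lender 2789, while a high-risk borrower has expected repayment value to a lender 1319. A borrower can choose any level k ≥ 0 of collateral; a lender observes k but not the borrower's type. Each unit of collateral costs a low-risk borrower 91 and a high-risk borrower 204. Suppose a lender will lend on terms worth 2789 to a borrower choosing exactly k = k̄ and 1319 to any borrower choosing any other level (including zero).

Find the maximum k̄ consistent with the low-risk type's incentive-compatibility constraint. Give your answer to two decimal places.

16.15

Choosing k̄ yields the low-risk type 2789 − 91·k̄; choosing zero yields 1319.
The low-risk type is indifferent at 2789 − 91·k̄ = 1319, i.e. k̄ = (2789 − 1319) / 91 ≈ 16.15.
For any k̄ above 16.15 the low-risk type would rather pool at zero, so separation collapses.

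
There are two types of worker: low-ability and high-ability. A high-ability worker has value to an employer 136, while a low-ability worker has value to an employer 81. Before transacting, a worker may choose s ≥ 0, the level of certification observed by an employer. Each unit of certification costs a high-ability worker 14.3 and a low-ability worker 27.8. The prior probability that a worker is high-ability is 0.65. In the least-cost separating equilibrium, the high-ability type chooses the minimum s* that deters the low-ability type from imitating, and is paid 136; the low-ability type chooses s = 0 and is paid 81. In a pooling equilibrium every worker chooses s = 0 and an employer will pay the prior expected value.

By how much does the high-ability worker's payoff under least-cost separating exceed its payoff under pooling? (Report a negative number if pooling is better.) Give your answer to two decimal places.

-9.04

Least-cost separating signal: s* solves 81 = 136 − 27.8·s*, so s* = (136 − 81)/27.8 ≈ 1.9784.
High-ability type's separating payoff: 136 − 14.3 × s* = 136 − 14.3 × (136 − 81)/27.8 = 136 − 786.5/27.8 ≈ 107.7086.
Pooling payoff: 0.65 × 136 + 0.35 × 81 = 116.75.
Difference: 107.7086 − 116.75 = -9.0414, i.e. -9.04 to two decimal places.
The high-ability type would prefer the pooling outcome.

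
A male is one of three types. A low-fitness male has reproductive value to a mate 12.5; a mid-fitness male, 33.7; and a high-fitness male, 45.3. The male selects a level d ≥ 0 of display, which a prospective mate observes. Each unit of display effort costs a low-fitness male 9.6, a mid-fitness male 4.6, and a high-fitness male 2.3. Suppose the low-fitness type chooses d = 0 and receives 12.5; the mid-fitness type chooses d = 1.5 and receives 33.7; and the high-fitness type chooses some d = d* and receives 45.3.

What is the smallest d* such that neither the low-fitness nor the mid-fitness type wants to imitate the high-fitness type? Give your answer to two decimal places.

Mid-fitness type (on-path payoff 33.7 − 4.6×1.5 = 26.8) won't mimic when 26.8 ≥ 45.3 − 4.6·d*, i.e. d* ≥ 4.02.
Low-fitness type (on-path payoff 12.5) won't mimic when 12.5 ≥ 45.3 − 9.6·d*, i.e. d* ≥ 3.42.
Both must hold, so d* = max(3.42, 4.02) = 4.02. The mid-fitness type's constraint binds.

4.02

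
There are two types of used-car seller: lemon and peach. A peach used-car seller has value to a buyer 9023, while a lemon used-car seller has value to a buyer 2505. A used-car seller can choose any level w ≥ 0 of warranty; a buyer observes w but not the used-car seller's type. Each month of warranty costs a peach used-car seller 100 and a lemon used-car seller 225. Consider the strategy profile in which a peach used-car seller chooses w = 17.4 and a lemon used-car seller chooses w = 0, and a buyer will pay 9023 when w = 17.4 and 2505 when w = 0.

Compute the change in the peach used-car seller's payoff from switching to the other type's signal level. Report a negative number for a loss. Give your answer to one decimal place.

-4778.0

Playing w = 17.4 the peach used-car seller receives 9023 − 100 × 17.4 = 7283.
Deviating to w = 0 yields 2505 instead.
Gain from deviating: 2505 − 7283 = -4778.0.
The gain is negative, so the peach type's incentive-compatibility constraint is satisfied.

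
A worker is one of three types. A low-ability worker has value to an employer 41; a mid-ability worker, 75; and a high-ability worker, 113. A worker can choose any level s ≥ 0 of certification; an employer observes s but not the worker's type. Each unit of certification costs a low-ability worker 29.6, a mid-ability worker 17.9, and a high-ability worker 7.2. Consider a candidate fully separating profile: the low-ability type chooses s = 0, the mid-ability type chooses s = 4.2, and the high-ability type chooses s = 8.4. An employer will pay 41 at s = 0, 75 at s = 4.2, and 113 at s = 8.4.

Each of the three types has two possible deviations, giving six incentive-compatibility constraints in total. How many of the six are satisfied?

5

High-ability (own payoff 113 − 7.2×8.4 = 52.52): to s=0 gives 41 → no gain ✓; to s=4.2 gives 75 − 7.2×4.2 = 44.76 → no gain ✓.
Low-ability (own payoff 41): to s=4.2 gives 75 − 29.6×4.2 = -49.32 → no gain ✓; to s=8.4 gives 113 − 29.6×8.4 = -135.64 → no gain ✓.
Mid-ability (own payoff 75 − 17.9×4.2 = -0.18): to s=0 gives 41 → profitable ✗; to s=8.4 gives 113 − 17.9×8.4 = -37.36 → no gain ✓.
5 of the 6 constraints hold; not an equilibrium.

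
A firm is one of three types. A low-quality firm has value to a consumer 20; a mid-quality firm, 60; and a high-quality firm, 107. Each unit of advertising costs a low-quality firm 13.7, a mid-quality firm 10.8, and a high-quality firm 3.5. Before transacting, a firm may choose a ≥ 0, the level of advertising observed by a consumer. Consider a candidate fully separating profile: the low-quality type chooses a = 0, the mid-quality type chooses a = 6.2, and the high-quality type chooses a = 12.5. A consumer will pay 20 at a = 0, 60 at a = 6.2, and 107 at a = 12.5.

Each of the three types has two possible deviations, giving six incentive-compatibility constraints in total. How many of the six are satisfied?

5

High-quality (own payoff 107 − 3.5×12.5 = 63.25): to a=0 gives 20 → no gain ✓; to a=6.2 gives 60 − 3.5×6.2 = 38.3 → no gain ✓.
Low-quality (own payoff 20): to a=6.2 gives 60 − 13.7×6.2 = -24.94 → no gain ✓; to a=12.5 gives 107 − 13.7×12.5 = -64.25 → no gain ✓.
Mid-quality (own payoff 60 − 10.8×6.2 = -6.96): to a=0 gives 20 → profitable ✗; to a=12.5 gives 107 − 10.8×12.5 = -28 → no gain ✓.
5 of the 6 constraints hold; not an equilibrium.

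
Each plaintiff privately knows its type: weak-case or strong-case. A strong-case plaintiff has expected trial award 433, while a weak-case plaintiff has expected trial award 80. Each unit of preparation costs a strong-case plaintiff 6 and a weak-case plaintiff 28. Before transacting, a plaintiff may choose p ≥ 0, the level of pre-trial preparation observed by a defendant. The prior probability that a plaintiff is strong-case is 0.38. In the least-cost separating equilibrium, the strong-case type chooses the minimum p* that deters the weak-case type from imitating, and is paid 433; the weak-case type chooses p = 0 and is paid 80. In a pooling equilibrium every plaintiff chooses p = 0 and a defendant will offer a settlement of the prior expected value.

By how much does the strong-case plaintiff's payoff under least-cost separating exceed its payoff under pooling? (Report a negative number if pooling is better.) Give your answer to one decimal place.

143.2

Least-cost separating signal: p* solves 80 = 433 − 28·p*, so p* = (433 − 80)/28 ≈ 12.6071.
Strong-case type's separating payoff: 433 − 6 × p* = 433 − 6 × (433 − 80)/28 = 433 − 2118/28 ≈ 357.357.
Pooling payoff: 0.38 × 433 + 0.62 × 80 = 214.14.
Difference: 357.357 − 214.14 = 143.217, i.e. 143.2 to one decimal place.
The strong-case type prefers to separate.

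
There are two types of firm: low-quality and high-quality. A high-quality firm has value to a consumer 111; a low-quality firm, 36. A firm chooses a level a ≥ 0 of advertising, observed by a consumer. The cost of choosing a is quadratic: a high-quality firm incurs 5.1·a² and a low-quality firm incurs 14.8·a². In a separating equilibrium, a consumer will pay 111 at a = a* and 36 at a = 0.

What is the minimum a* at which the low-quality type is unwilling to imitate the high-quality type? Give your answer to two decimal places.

2.25

The low-quality type at a = 0 receives 36; imitating at a* yields 111 − 14.8·a*².
Indifference: 36 = 111 − 14.8·a*², so a*² = (111 − 36) / 14.8 ≈ 5.0676.
a* = √5.0676 ≈ 2.25.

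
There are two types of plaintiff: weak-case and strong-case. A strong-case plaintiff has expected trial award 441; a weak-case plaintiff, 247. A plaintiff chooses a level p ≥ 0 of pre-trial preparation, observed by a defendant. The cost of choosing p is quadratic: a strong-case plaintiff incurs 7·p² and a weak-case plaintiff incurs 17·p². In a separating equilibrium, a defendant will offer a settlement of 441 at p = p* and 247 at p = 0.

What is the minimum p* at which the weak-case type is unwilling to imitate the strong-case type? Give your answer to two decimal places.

3.38

The weak-case type at p = 0 receives 247; imitating at p* yields 441 − 17·p*².
Indifference: 247 = 441 − 17·p*², so p*² = (441 − 247) / 17 ≈ 11.4118.
p* = √11.4118 ≈ 3.38.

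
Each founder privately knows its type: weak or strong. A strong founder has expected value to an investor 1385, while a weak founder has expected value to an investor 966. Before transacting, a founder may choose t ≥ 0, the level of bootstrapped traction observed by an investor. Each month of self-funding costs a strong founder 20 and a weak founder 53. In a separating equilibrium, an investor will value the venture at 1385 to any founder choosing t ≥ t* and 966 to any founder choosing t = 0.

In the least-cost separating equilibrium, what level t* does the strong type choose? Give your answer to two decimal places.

7.91

A weak founder choosing t = 0 receives 966.
Imitating at t* instead would pay 1385 at cost 53·t*, netting 1385 − 53·t*.
Indifference: 966 = 1385 − 53·t*, so t* = (1385 − 966) / 53 ≈ 7.91.
At t* the weak type's incentive constraint just binds; the strong type strictly prefers t* since its per-unit cost is lower.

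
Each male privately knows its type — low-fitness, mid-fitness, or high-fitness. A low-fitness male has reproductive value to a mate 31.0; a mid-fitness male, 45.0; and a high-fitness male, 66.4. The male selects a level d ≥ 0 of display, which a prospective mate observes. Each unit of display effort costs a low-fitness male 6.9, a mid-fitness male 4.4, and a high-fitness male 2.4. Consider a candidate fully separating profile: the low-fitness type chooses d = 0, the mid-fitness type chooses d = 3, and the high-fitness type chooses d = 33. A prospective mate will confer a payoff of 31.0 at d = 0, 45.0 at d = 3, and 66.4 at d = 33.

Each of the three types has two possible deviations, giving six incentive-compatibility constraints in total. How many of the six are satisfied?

4

High-fitness (own payoff 66.4 − 2.4×33 = -12.8): to d=0 gives 31.0 → profitable ✗; to d=3 gives 45.0 − 2.4×3 = 37.8 → profitable ✗.
Mid-fitness (own payoff 45.0 − 4.4×3 = 31.8): to d=0 gives 31.0 → no gain ✓; to d=33 gives 66.4 − 4.4×33 = -78.8 → no gain ✓.
Low-fitness (own payoff 31.0): to d=3 gives 45.0 − 6.9×3 = 24.3 → no gain ✓; to d=33 gives 66.4 − 6.9×33 = -161.3 → no gain ✓.
4 of the 6 constraints hold; not an equilibrium.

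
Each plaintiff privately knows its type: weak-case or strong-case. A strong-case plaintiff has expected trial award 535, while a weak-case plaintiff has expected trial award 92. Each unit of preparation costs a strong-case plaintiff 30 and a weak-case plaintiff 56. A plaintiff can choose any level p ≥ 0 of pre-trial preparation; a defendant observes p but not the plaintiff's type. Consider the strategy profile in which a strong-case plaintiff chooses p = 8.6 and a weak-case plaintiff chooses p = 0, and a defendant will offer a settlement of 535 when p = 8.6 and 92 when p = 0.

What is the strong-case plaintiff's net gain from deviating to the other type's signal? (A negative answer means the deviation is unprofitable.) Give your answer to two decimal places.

-185.00

Playing p = 8.6 the strong-case plaintiff receives 535 − 30 × 8.6 = 277.
Deviating to p = 0 yields 92 instead.
Gain from deviating: 92 − 277 = -185.00.
The gain is negative, so the strong-case type's incentive-compatibility constraint is satisfied.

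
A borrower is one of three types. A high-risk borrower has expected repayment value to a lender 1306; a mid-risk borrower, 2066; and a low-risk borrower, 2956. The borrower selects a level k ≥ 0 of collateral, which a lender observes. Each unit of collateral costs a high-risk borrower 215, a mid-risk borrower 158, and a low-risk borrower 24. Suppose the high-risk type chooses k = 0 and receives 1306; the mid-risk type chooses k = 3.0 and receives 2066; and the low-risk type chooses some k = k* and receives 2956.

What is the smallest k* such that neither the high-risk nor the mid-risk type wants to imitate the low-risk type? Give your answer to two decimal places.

Mid-risk type (on-path payoff 2066 − 158×3.0 = 1592) won't mimic when 1592 ≥ 2956 − 158·k*, i.e. k* ≥ 8.63.
High-risk type (on-path payoff 1306) won't mimic when 1306 ≥ 2956 − 215·k*, i.e. k* ≥ 7.67.
Both must hold, so k* = max(7.67, 8.63) = 8.63. The mid-risk type's constraint binds.

8.63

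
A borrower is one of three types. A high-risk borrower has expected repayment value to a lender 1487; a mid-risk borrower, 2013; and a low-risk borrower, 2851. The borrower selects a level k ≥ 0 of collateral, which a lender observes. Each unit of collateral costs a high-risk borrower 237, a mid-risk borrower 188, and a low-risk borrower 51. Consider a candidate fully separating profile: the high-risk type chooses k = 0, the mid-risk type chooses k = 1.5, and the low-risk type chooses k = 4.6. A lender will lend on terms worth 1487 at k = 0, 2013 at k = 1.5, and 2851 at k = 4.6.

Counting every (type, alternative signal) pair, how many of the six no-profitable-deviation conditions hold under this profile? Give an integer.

High-risk (own payoff 1487): to k=1.5 gives 2013 − 237×1.5 = 1657.5 → profitable ✗; to k=4.6 gives 2851 − 237×4.6 = 1760.8 → profitable ✗.
Mid-risk (own payoff 2013 − 188×1.5 = 1731): to k=0 gives 1487 → no gain ✓; to k=4.6 gives 2851 − 188×4.6 = 1986.2 → profitable ✗.
Low-risk (own payoff 2851 − 51×4.6 = 2616.4): to k=0 gives 1487 → no gain ✓; to k=1.5 gives 2013 − 51×1.5 = 1936.5 → no gain ✓.
3 of the 6 constraints hold; not an equilibrium.

3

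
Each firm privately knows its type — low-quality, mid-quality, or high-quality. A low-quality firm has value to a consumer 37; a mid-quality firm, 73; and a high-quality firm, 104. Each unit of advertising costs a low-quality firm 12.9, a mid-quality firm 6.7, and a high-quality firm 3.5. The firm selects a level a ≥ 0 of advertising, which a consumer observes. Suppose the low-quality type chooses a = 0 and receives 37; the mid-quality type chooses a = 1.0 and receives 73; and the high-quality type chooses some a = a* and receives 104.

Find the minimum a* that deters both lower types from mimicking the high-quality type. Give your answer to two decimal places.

5.63

Low-quality type (on-path payoff 37) won't mimic when 37 ≥ 104 − 12.9·a*, i.e. a* ≥ 5.19.
Mid-quality type (on-path payoff 73 − 6.7×1.0 = 66.3) won't mimic when 66.3 ≥ 104 − 6.7·a*, i.e. a* ≥ 5.63.
Both must hold, so a* = max(5.19, 5.63) = 5.63. The mid-quality type's constraint binds.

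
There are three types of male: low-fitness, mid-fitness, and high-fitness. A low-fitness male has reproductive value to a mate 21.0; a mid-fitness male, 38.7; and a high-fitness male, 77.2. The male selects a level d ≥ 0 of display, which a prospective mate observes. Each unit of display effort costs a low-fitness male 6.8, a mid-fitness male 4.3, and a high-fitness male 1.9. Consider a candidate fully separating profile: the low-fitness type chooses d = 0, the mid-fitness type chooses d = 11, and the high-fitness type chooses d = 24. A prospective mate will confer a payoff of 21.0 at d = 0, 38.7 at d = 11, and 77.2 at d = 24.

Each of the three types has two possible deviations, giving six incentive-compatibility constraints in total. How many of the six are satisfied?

Mid-fitness (own payoff 38.7 − 4.3×11 = -8.6): to d=0 gives 21.0 → profitable ✗; to d=24 gives 77.2 − 4.3×24 = -26 → no gain ✓.
Low-fitness (own payoff 21.0): to d=11 gives 38.7 − 6.8×11 = -36.1 → no gain ✓; to d=24 gives 77.2 − 6.8×24 = -86 → no gain ✓.
High-fitness (own payoff 77.2 − 1.9×24 = 31.6): to d=0 gives 21.0 → no gain ✓; to d=11 gives 38.7 − 1.9×11 = 17.8 → no gain ✓.
5 of the 6 constraints hold; not an equilibrium.

5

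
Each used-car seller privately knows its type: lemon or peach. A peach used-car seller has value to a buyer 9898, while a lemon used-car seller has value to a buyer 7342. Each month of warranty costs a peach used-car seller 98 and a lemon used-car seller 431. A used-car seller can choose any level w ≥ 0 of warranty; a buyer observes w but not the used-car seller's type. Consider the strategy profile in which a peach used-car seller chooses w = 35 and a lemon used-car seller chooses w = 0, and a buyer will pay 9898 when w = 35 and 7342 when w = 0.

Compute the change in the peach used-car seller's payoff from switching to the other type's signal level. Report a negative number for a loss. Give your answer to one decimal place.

874.0

Playing w = 35 the peach used-car seller receives 9898 − 98 × 35 = 6468.
Deviating to w = 0 yields 7342 instead.
Gain from deviating: 7342 − 6468 = 874.0.
The gain is positive, so the peach type's incentive-compatibility constraint is violated — this profile is not a separating equilibrium.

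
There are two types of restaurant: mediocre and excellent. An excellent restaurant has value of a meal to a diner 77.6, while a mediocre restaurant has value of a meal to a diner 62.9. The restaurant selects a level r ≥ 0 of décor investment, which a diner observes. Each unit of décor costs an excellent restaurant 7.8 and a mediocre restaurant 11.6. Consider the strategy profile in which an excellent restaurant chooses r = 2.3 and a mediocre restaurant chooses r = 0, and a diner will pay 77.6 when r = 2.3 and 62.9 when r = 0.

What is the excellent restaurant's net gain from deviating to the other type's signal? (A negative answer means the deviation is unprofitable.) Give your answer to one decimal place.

Playing r = 2.3 the excellent restaurant receives 77.6 − 7.8 × 2.3 = 59.66.
Deviating to r = 0 yields 62.9 instead.
Gain from deviating: 62.9 − 59.66 = 3.24, i.e. 3.2 to one decimal place.
The gain is positive, so the excellent type's incentive-compatibility constraint is violated — this profile is not a separating equilibrium.

3.2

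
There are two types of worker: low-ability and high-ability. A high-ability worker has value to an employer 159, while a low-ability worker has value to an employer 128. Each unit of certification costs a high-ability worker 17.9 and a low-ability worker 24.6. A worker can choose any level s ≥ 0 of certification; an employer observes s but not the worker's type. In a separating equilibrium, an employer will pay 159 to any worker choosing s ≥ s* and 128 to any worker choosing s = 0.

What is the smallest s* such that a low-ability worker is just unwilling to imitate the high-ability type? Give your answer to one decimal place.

A low-ability worker choosing s = 0 receives 128.
Imitating at s* instead would pay 159 at cost 24.6·s*, netting 159 − 24.6·s*.
Indifference: 128 = 159 − 24.6·s*, so s* = (159 − 128) / 24.6 ≈ 1.3.
This is the low-ability type's binding incentive-compatibility constraint; any s ≥ 1.3 sustains separation on that side.

1.3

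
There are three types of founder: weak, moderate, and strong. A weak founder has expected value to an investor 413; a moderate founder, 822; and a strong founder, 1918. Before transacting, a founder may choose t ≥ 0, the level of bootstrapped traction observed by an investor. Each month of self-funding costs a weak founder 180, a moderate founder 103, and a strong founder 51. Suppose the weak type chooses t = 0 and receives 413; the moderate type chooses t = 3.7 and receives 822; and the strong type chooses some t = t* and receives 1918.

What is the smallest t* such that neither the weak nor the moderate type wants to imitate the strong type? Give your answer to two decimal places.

14.34

Moderate type (on-path payoff 822 − 103×3.7 = 440.9) won't mimic when 440.9 ≥ 1918 − 103·t*, i.e. t* ≥ 14.34.
Weak type (on-path payoff 413) won't mimic when 413 ≥ 1918 − 180·t*, i.e. t* ≥ 8.36.
Both must hold, so t* = max(8.36, 14.34) = 14.34. The moderate type's constraint binds.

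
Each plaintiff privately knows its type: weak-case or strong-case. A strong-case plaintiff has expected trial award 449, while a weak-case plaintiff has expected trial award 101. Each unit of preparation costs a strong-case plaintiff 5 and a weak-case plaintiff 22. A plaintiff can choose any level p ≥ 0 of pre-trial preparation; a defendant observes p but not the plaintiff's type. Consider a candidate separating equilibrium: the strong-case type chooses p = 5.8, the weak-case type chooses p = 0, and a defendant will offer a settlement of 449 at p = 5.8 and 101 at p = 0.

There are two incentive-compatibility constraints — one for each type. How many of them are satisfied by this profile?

1

Weak-case type: stay at 0 → 101; mimic → 449 − 22 × 5.8 = 321.4. IC fails (101 < 321.4).
Strong-case type: signal → 449 − 5 × 5.8 = 420; deviate to 0 → 101. IC holds (420 ≥ 101).
1 of 2 constraints hold, so this profile is not an equilibrium.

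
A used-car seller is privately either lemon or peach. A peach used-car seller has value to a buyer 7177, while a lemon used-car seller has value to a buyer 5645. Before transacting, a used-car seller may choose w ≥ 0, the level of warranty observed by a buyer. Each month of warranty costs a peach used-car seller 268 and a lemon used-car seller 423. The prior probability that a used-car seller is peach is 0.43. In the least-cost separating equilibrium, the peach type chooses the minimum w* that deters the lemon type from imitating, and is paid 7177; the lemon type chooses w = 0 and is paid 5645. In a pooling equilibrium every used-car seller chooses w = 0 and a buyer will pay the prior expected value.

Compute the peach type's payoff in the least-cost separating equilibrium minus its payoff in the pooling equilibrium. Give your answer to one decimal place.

-97.4

Least-cost separating signal: w* solves 5645 = 7177 − 423·w*, so w* = (7177 − 5645)/423 ≈ 3.6217.
Peach type's separating payoff: 7177 − 268 × w* = 7177 − 268 × (7177 − 5645)/423 = 7177 − 410576/423 ≈ 6206.371.
Pooling payoff: 0.43 × 7177 + 0.57 × 5645 = 6303.76.
Difference: 6206.371 − 6303.76 = -97.389, i.e. -97.4 to one decimal place.
The peach type would prefer the pooling outcome.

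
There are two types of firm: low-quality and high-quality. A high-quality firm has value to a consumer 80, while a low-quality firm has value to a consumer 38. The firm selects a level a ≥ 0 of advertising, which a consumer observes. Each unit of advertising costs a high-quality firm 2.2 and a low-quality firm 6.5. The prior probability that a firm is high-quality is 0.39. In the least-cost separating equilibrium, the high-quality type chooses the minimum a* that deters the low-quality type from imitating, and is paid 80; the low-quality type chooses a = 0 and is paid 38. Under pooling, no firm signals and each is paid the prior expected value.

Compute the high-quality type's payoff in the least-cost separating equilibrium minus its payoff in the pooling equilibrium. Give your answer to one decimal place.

Least-cost separating signal: a* solves 38 = 80 − 6.5·a*, so a* = (80 − 38)/6.5 ≈ 6.4615.
High-quality type's separating payoff: 80 − 2.2 × a* = 80 − 2.2 × (80 − 38)/6.5 = 80 − 92.4/6.5 ≈ 65.785.
Pooling payoff: 0.39 × 80 + 0.61 × 38 = 54.38.
Difference: 65.785 − 54.38 = 11.405, i.e. 11.4 to one decimal place.
The high-quality type prefers to separate.

11.4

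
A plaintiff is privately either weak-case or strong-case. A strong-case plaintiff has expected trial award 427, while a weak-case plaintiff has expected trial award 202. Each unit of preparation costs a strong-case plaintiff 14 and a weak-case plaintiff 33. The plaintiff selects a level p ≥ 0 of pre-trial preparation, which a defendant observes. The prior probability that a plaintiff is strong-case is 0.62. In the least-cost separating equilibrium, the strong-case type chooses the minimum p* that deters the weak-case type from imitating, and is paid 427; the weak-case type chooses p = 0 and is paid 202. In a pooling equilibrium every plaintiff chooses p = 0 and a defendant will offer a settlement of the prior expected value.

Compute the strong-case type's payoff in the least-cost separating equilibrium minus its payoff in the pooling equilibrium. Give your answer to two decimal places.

Least-cost separating signal: p* solves 202 = 427 − 33·p*, so p* = (427 − 202)/33 ≈ 6.8182.
Strong-case type's separating payoff: 427 − 14 × p* = 427 − 14 × (427 − 202)/33 = 427 − 3150/33 ≈ 331.5455.
Pooling payoff: 0.62 × 427 + 0.38 × 202 = 341.5.
Difference: 331.5455 − 341.5 = -9.9545, i.e. -9.95 to two decimal places.
The strong-case type would prefer the pooling outcome.

-9.95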